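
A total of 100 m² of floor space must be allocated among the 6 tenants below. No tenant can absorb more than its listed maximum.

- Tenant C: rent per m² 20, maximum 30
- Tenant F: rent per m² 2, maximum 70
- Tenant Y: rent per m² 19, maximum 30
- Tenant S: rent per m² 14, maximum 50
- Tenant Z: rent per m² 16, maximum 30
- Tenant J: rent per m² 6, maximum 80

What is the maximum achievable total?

Order the tenants by rent per m²: Tenant C 20 > Tenant Y 19 > Tenant Z 16 > Tenant S 14 > Tenant J 6 > Tenant F 2.
Tenant C takes 30 to reach its cap of 30 — 70 left.
Give Tenant Y 30 to hit its cap of 30 — 40 left.
Tenant Z takes 30 to reach its cap of 30 — 10 left.
Tenant S: +10 (room for 50) → 10. Pool exhausted.
Total = 20×30 + 19×30 + 14×10 + 16×30 = 1790.

1790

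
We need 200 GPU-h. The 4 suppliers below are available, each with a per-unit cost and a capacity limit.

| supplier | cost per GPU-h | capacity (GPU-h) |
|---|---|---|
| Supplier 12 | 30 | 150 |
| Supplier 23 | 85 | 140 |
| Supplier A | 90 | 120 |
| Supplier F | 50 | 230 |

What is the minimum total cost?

Use suppliers in increasing cost order.
Supplier 12 at 30: take all 150 GPU-h → 50 still needed.
Supplier F (50): take the remaining 50 → done.
Supplier 23, Supplier A: unused.
Cost = 150×30 + 50×50 = 7000.

7000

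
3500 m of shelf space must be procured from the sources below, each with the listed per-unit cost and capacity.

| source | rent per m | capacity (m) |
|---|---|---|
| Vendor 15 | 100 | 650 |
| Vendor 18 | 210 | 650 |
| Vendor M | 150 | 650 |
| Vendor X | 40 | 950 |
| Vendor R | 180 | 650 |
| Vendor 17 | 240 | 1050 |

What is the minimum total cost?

Use sources in increasing cost order.
Take 950 from Vendor X at 40 — need 2550 more.
Vendor 15 at 100: take all 650 m — 1900 still needed.
Vendor M at 150: take all 650 m — 1250 still needed.
Vendor R at 180: take all 650 m — 600 still needed.
Take 600 from Vendor 18 at 210 to finish.
Vendor 17: unused.
Cost = 950×40 + 650×100 + 650×150 + 650×180 + 600×210 = 443500.

443500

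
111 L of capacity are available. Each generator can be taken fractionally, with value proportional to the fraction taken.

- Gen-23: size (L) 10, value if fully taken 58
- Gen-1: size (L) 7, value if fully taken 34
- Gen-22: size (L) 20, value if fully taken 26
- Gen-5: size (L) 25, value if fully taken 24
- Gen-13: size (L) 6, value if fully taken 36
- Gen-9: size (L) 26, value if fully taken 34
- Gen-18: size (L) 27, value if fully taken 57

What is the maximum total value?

Sort by value density: Gen-13 36/6≈6, Gen-23 58/10≈5.8, Gen-1 34/7≈4.86, Gen-18 57/27≈2.11, Gen-9 34/26≈1.31, Gen-22 26/20≈1.3, Gen-5 24/25≈0.96.
All 6 L of Gen-13 fit (value 36) — 105 remain.
All 10 L of Gen-23 fit (value 58) — 95 remain.
All 7 L of Gen-1 fit (value 34) — 88 remain.
Take all of Gen-18 (27 L, value 57) — 61 L left.
All 26 L of Gen-9 fit (value 34) — 35 remain.
Gen-22: take in full, 20 L for value 26 — 15 left.
15 L left: a 15/25 share of Gen-5 gives 24×15/25 = 14.4.
Total value = 259.4.

259.4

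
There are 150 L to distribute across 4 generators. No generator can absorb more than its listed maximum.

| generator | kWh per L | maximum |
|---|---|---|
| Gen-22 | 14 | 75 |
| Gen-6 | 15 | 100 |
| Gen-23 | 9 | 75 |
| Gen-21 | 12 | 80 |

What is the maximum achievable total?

2200

Highest kWh per L first: Gen-6 15 > Gen-22 14 > Gen-21 12 > Gen-23 9.
Gen-6: +100 to 100 (cap) — 50 left.
Only 50 left; Gen-22 takes them to reach 50.
Total = 14×50 + 15×100 = 2200.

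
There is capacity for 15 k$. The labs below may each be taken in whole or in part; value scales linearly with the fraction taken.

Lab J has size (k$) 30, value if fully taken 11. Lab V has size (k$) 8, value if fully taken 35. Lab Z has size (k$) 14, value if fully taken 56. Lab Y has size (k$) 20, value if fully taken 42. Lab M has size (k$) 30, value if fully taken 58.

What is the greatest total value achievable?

Rank by value-to-size ratio: Lab V 35/8≈4.38, Lab Z 56/14≈4, Lab Y 42/20≈2.1, Lab M 58/30≈1.93, Lab J 11/30≈0.367.
Take all of Lab V (8 k$, value 35) — 7 k$ left.
7 k$ left: a 7/14 share of Lab Z gives 56×7/14 = 28.
Total value = 63.

63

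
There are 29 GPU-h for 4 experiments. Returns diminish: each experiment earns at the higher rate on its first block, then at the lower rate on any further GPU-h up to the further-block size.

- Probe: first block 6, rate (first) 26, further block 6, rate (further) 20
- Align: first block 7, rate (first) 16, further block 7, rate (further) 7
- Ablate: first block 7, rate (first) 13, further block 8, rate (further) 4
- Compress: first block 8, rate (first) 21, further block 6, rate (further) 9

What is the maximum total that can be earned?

582

Treat each block as its own option and order by rate: Probe/tier1 26 > Compress/tier1 21 > Probe/tier2 20 > Align/tier1 16 > Ablate/tier1 13 > Compress/tier2 9 > Align/tier2 7 > Ablate/tier2 4.
Fill Probe tier1 block (6 at 26) ; 23 left.
Fill Compress tier1 block (8 at 21) ; 15 left.
Probe tier2 at 20: fill all 6 ; 9 left.
Fill Align tier1 block (7 at 16) ; 2 left.
2 remain; put them into Ablate tier1 at 13.
Total = 26×6 + 21×8 + 20×6 + 16×7 + 13×2 = 582.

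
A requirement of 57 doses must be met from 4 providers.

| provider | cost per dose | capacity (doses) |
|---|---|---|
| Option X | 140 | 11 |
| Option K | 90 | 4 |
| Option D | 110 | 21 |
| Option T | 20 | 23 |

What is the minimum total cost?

Fill from the cheapest provider first.
Option T (20): use full 23 ; 34 doses to go.
Option K at 90: take all 4 doses ; 30 still needed.
Option D at 110: take all 21 doses ; 9 still needed.
Take 9 from Option X at 140 to finish.
Cost = 23×20 + 4×90 + 21×110 + 9×140 = 4390.

4390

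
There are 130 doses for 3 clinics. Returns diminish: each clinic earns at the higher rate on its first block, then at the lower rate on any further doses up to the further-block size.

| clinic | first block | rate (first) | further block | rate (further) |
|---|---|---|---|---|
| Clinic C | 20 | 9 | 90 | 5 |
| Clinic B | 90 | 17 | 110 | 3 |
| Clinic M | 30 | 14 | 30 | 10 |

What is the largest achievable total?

2050

Treat each block as its own option and order by rate: Clinic B/tier1 17 > Clinic M/tier1 14 > Clinic M/tier2 10 > Clinic C/tier1 9 > Clinic C/tier2 5 > Clinic B/tier2 3.
Clinic B tier1 at 17: fill all 90 ; 40 left.
Fill Clinic M tier1 block (30 at 14) ; 10 left.
10 remain; put them into Clinic M tier2 at 10.
Total = 17×90 + 14×30 + 10×10 = 2050.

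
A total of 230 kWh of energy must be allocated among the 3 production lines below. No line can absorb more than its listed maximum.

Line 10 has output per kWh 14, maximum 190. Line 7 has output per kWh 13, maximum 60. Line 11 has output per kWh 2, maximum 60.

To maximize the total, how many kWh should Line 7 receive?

40

Rank by output per kWh: Line 10 14 > Line 7 13 > Line 11 2.
Give Line 10 190 to hit its cap of 190 — 40 left.
Line 7 has room for 60 but only 40 remain, so it gets 40.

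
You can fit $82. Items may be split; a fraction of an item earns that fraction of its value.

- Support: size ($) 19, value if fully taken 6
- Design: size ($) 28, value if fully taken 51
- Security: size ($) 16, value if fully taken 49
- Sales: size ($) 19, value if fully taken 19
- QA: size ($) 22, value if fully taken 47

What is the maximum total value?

163

Best value per unit of size first: Security 49/16≈3.06, QA 47/22≈2.14, Design 51/28≈1.82, Sales 19/19≈1, Support 6/19≈0.316.
Security: take in full, 16 $ for value 49 — 66 left.
QA: take in full, 22 $ for value 47 — 44 left.
Design: take in full, 28 $ for value 51 — 16 left.
Only 16 $ remain; take 16/19 of Sales for value 19×16/19 = 16.
Total value = 163.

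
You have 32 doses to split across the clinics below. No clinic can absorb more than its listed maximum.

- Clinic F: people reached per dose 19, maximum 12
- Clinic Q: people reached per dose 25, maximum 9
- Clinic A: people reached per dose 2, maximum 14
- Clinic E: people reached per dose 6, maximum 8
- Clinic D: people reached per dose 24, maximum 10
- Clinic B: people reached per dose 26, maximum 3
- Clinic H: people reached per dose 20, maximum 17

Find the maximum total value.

Order the clinics by people reached per dose: Clinic B 26 > Clinic Q 25 > Clinic D 24 > Clinic H 20 > Clinic F 19 > Clinic E 6 > Clinic A 2.
Clinic B takes 3 to reach its cap of 3 → 29 left.
Give Clinic Q 9 to hit its cap of 9 → 20 left.
Clinic D: +10 to 10 (cap) → 10 left.
Clinic H: +10 (room for 17) → 10. Pool exhausted.
Total = 25×9 + 24×10 + 26×3 + 20×10 = 743.

743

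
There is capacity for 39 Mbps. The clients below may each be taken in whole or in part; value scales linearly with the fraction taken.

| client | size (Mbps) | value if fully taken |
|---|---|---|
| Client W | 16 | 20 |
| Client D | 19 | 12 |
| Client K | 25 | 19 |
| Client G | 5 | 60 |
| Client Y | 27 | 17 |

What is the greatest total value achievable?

93.68

Best value per unit of size first: Client G 60/5≈12, Client W 20/16≈1.25, Client K 19/25≈0.76, Client D 12/19≈0.632, Client Y 17/27≈0.63.
All 5 Mbps of Client G fit (value 60) → 34 remain.
All 16 Mbps of Client W fit (value 20) → 18 remain.
Only 18 Mbps remain; take 18/25 of Client K for value 19×18/25 = 13.68.
Total value = 93.68.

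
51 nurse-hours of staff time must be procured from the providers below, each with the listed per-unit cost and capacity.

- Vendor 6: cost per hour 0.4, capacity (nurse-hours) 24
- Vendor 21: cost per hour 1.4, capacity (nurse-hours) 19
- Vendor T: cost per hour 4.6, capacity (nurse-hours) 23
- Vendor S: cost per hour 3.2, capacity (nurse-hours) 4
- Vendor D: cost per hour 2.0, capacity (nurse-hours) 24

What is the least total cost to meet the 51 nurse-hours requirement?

Use providers in increasing cost order.
Take 24 from Vendor 6 at 0.4 ; need 27 more.
Take 19 from Vendor 21 at 1.4 ; need 8 more.
Vendor D at 2.0: take 8 of its 24 ; requirement met.
Vendor S, Vendor T: unused.
Cost = 24×0.4 + 19×1.4 + 8×2.0 = 52.2.

52.2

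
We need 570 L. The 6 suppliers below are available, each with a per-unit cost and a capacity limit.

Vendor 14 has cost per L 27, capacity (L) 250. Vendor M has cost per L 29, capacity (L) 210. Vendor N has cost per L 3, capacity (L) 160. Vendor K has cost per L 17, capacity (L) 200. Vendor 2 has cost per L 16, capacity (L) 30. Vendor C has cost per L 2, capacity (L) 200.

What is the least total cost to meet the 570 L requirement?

Fill from the cheapest supplier first.
Vendor C (2): use full 200 → 370 L to go.
Vendor N (3): use full 160 → 210 L to go.
Vendor 2 at 16: take all 30 L → 180 still needed.
Take 180 from Vendor K at 17 to finish.
Vendor 14, Vendor M: unused.
Cost = 200×2 + 160×3 + 30×16 + 180×17 = 4420.

4420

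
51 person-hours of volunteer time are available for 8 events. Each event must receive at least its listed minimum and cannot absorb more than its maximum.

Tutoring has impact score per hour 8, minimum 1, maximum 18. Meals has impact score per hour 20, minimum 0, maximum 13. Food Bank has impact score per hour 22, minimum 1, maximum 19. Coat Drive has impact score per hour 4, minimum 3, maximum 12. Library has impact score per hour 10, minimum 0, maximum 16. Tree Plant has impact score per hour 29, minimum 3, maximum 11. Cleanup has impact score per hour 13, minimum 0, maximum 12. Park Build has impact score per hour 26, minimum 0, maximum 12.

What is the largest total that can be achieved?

Meeting every minimum uses 1+0+1+3+0+3+0+0 = 8 person-hours, leaving 43.
Order the events by impact score per hour: Tree Plant 29 > Park Build 26 > Food Bank 22 > Meals 20 > Cleanup 13 > Library 10 > Tutoring 8 > Coat Drive 4.
Tree Plant: +8 to 11 (cap) — 35 left.
Park Build: +12 to 12 (cap) — 23 left.
Food Bank takes 18 more to reach its cap of 19 — 5 left.
Meals: +5 (room for 13) → 5. Pool exhausted.
Total = 8×1 + 20×5 + 22×19 + 4×3 + 29×11 + 26×12 = 1169.

1169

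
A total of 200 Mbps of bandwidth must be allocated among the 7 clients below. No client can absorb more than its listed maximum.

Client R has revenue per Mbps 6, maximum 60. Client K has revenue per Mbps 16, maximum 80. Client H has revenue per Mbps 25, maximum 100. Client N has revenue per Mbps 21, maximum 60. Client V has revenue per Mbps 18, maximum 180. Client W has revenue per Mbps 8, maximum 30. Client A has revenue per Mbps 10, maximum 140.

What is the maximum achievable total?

4480

Rank by revenue per Mbps: Client H 25 > Client N 21 > Client V 18 > Client K 16 > Client A 10 > Client W 8 > Client R 6.
Client H: +100 to 100 (cap) → 100 left.
Client N takes 60 to reach its cap of 60 → 40 left.
Only 40 left; Client V takes them to reach 40.
Total = 25×100 + 21×60 + 18×40 = 4480.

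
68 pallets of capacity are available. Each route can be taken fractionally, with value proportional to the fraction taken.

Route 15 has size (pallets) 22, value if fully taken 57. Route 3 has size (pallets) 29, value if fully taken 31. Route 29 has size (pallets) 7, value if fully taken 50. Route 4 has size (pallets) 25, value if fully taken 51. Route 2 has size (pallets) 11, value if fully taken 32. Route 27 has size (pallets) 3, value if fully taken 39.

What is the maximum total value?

229

Best value per unit of size first: Route 27 39/3≈13, Route 29 50/7≈7.14, Route 2 32/11≈2.91, Route 15 57/22≈2.59, Route 4 51/25≈2.04, Route 3 31/29≈1.07.
Take all of Route 27 (3 pallets, value 39) — 65 pallets left.
All 7 pallets of Route 29 fit (value 50) — 58 remain.
All 11 pallets of Route 2 fit (value 32) — 47 remain.
Take all of Route 15 (22 pallets, value 57) — 25 pallets left.
Take all of Route 4 (25 pallets, value 51) — 0 pallets left.
Total value = 229.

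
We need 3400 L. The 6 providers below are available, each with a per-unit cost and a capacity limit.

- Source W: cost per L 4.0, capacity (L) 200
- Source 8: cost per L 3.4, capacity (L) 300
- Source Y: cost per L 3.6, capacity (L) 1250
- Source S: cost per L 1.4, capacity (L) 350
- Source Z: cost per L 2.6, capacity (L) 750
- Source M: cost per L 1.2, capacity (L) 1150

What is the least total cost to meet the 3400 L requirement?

Use providers in increasing cost order.
Source M (1.2): use full 1150 ; 2250 L to go.
Source S (1.4): use full 350 ; 1900 L to go.
Source Z at 2.6: take all 750 L ; 1150 still needed.
Take 300 from Source 8 at 3.4 ; need 850 more.
Source Y (3.6): take the remaining 850 ; done.
Source W: unused.
Cost = 1150×1.2 + 350×1.4 + 750×2.6 + 300×3.4 + 850×3.6 = 7900.

7900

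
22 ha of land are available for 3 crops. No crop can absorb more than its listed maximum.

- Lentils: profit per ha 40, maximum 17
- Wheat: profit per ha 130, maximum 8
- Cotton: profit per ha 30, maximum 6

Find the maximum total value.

1600

Highest profit per ha first: Wheat 130 > Lentils 40 > Cotton 30.
Wheat: +8 to 8 (cap) — 14 left.
Lentils: +14 (room for 17) → 14. Pool exhausted.
Total = 40×14 + 130×8 = 1600.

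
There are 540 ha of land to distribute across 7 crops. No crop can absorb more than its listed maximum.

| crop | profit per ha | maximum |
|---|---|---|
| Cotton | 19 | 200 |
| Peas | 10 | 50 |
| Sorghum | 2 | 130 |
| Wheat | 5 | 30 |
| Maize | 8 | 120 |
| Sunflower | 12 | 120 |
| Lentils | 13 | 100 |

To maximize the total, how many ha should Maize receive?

Rank by profit per ha: Cotton 19 > Lentils 13 > Sunflower 12 > Peas 10 > Maize 8 > Wheat 5 > Sorghum 2.
Cotton takes 200 to reach its cap of 200 → 340 left.
Lentils: +100 to 100 (cap) → 240 left.
Sunflower takes 120 to reach its cap of 120 → 120 left.
Peas takes 50 to reach its cap of 50 → 70 left.
Maize has room for 120 but only 70 remain, so it gets 70.

70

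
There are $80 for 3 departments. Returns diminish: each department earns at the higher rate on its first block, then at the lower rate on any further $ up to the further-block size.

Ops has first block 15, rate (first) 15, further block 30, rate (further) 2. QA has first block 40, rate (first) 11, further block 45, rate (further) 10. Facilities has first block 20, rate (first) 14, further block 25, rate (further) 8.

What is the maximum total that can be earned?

995

Rank every tier by rate: Ops/tier1 15 > Facilities/tier1 14 > QA/tier1 11 > QA/tier2 10 > Facilities/tier2 8 > Ops/tier2 2.
Ops tier1 at 15: fill all 15 → 65 left.
Facilities/tier1 (14): +20 → 45 left.
Fill QA tier1 block (40 at 11) → 5 left.
QA tier2 at 10: only 5 left, fill 5.
Total = 15×15 + 14×20 + 11×40 + 10×5 = 995.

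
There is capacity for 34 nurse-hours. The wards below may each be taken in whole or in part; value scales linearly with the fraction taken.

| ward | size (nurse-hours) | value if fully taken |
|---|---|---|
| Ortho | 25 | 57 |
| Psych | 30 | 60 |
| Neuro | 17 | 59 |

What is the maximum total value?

97.76

Best value per unit of size first: Neuro 59/17≈3.47, Ortho 57/25≈2.28, Psych 60/30≈2.
Neuro: take in full, 17 nurse-hours for value 59 — 17 left.
17 nurse-hours left: a 17/25 share of Ortho gives 57×17/25 = 38.76.
Total value = 97.76.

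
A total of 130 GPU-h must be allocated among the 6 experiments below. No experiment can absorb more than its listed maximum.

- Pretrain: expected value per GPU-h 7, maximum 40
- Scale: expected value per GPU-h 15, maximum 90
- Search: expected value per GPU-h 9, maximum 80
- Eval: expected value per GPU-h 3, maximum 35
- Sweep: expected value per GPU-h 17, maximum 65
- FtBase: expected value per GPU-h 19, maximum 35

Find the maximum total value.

Highest expected value per GPU-h first: FtBase 19 > Sweep 17 > Scale 15 > Search 9 > Pretrain 7 > Eval 3.
Give FtBase 35 to hit its cap of 35 — 95 left.
Sweep: +65 to 65 (cap) — 30 left.
Scale: +30 (room for 90) → 30. Pool exhausted.
Total = 15×30 + 17×65 + 19×35 = 2220.

2220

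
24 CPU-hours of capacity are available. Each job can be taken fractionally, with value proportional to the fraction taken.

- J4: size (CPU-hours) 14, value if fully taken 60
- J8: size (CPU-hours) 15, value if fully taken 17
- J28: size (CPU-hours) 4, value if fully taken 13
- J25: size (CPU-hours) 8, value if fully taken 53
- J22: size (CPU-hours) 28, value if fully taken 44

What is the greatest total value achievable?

Rank by value-to-size ratio: J25 53/8≈6.62, J4 60/14≈4.29, J28 13/4≈3.25, J22 44/28≈1.57, J8 17/15≈1.13.
Take all of J25 (8 CPU-hours, value 53) — 16 CPU-hours left.
J4: take in full, 14 CPU-hours for value 60 — 2 left.
Fill the last 2 CPU-hours with part of J28: 2/4 of it earns 6.5.
Total value = 119.5.

119.5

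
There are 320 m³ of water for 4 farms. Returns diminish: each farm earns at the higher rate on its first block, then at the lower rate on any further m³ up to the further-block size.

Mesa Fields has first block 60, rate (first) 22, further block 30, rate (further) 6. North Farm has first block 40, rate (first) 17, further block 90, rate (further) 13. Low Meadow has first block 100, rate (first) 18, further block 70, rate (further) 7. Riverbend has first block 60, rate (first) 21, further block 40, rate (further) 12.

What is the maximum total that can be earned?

Rank every tier by rate: Mesa Fields/first 22 > Riverbend/first 21 > Low Meadow/first 18 > North Farm/first 17 > North Farm/second 13 > Riverbend/second 12 > Low Meadow/second 7 > Mesa Fields/second 6.
Mesa Fields first at 22: fill all 60 ; 260 left.
Fill Riverbend first block (60 at 21) ; 200 left.
Low Meadow first at 18: fill all 100 ; 100 left.
Fill North Farm first block (40 at 17) ; 60 left.
60 remain; put them into North Farm second at 13.
Total = 22×60 + 21×60 + 18×100 + 17×40 + 13×60 = 5840.

5840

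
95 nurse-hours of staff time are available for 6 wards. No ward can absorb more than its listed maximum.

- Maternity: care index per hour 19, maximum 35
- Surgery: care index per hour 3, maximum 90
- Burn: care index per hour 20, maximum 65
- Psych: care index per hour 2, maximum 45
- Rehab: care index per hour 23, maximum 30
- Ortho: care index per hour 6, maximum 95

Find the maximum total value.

Order the wards by care index per hour: Rehab 23 > Burn 20 > Maternity 19 > Ortho 6 > Surgery 3 > Psych 2.
Rehab takes 30 to reach its cap of 30 ; 65 left.
Burn takes 65 to reach its cap of 65 ; 0 left.
Total = 20×65 + 23×30 = 1990.

1990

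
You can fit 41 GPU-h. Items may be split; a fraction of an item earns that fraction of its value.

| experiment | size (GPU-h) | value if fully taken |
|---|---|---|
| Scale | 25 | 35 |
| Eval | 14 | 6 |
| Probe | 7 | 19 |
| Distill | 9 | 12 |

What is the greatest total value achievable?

Rank by value-to-size ratio: Probe 19/7≈2.71, Scale 35/25≈1.4, Distill 12/9≈1.33, Eval 6/14≈0.429.
Probe: take in full, 7 GPU-h for value 19 → 34 left.
Take all of Scale (25 GPU-h, value 35) → 9 GPU-h left.
Distill: take in full, 9 GPU-h for value 12 → 0 left.
Total value = 66.

66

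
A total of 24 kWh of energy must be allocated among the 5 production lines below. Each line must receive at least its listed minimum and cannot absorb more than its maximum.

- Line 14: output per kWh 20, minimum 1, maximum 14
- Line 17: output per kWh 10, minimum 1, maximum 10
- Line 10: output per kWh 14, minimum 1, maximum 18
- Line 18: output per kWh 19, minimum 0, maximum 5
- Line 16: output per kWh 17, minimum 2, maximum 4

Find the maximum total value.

Meeting every minimum uses 1+1+1+0+2 = 5 kWh, leaving 19.
Order the production lines by output per kWh: Line 14 20 > Line 18 19 > Line 16 17 > Line 10 14 > Line 17 10.
Line 14 takes 13 more to reach its cap of 14 → 6 left.
Give Line 18 5 more to hit its cap of 5 → 1 left.
Only 1 left; Line 16 takes them to reach 3.
Total = 20×14 + 10×1 + 14×1 + 19×5 + 17×3 = 450.

450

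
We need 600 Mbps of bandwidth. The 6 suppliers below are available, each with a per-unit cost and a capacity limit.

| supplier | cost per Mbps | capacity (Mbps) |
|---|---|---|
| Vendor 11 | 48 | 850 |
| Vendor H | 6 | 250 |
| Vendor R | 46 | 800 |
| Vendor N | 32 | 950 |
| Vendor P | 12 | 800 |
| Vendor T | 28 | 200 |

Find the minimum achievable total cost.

Fill from the cheapest supplier first.
Vendor H (6): use full 250 — 350 Mbps to go.
Vendor P (12): take the remaining 350 — done.
Vendor T, Vendor N, Vendor R, Vendor 11: unused.
Cost = 250×6 + 350×12 = 5700.

5700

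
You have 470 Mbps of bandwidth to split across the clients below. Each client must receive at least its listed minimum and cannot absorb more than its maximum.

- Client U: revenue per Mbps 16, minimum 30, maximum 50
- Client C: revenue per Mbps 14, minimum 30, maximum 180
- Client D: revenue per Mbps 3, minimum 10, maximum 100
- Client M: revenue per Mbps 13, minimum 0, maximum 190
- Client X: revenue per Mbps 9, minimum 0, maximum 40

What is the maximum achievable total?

6180

Meeting every minimum uses 30+30+10+0+0 = 70 Mbps, leaving 400.
Highest revenue per Mbps first: Client U 16 > Client C 14 > Client M 13 > Client X 9 > Client D 3.
Client U: +20 to 50 (cap) — 380 left.
Client C takes 150 more to reach its cap of 180 — 230 left.
Client M: +190 to 190 (cap) — 40 left.
Client X takes 40 more to reach its cap of 40 — 0 left.
Total = 16×50 + 14×180 + 3×10 + 13×190 + 9×40 = 6180.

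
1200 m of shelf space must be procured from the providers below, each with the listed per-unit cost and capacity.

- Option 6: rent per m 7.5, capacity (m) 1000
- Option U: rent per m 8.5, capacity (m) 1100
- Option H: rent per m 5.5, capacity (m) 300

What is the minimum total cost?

8400

Fill from the cheapest provider first.
Option H at 5.5: take all 300 m → 900 still needed.
Take 900 from Option 6 at 7.5 to finish.
Option U: unused.
Cost = 300×5.5 + 900×7.5 = 8400.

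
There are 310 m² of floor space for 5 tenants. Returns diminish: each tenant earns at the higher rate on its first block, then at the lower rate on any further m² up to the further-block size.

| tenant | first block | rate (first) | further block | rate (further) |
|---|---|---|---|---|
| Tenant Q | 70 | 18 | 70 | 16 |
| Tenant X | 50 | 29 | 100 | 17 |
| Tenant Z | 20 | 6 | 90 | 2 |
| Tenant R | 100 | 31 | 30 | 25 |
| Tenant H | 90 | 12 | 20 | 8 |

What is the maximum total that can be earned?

7580

Treat each block as its own option and order by rate: Tenant R/T1 31 > Tenant X/T1 29 > Tenant R/T2 25 > Tenant Q/T1 18 > Tenant X/T2 17 > Tenant Q/T2 16 > Tenant H/T1 12 > Tenant H/T2 8 > Tenant Z/T1 6 > Tenant Z/T2 2.
Tenant R/T1 (31): +100 ; 210 left.
Fill Tenant X T1 block (50 at 29) ; 160 left.
Fill Tenant R T2 block (30 at 25) ; 130 left.
Tenant Q T1 at 18: fill all 70 ; 60 left.
Tenant X/T2: +60 of 100 at 17; pool empty.
Total = 31×100 + 29×50 + 25×30 + 18×70 + 17×60 = 7580.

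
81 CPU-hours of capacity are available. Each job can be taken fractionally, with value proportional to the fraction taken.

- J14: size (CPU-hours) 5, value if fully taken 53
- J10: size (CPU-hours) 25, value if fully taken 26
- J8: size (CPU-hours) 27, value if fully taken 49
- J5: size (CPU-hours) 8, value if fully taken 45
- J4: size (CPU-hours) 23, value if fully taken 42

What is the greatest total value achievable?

207.72

Best value per unit of size first: J14 53/5≈10.6, J5 45/8≈5.62, J4 42/23≈1.83, J8 49/27≈1.81, J10 26/25≈1.04.
All 5 CPU-hours of J14 fit (value 53) → 76 remain.
Take all of J5 (8 CPU-hours, value 45) → 68 CPU-hours left.
Take all of J4 (23 CPU-hours, value 42) → 45 CPU-hours left.
All 27 CPU-hours of J8 fit (value 49) → 18 remain.
18 CPU-hours left: a 18/25 share of J10 gives 26×18/25 = 18.72.
Total value = 207.72.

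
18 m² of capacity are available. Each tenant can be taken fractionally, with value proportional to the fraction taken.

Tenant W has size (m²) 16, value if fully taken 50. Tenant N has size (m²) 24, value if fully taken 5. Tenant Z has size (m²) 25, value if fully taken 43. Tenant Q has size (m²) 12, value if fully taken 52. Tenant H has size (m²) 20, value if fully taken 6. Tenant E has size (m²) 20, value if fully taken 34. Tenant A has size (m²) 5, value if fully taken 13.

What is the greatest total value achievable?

Best value per unit of size first: Tenant Q 52/12≈4.33, Tenant W 50/16≈3.12, Tenant A 13/5≈2.6, Tenant Z 43/25≈1.72, Tenant E 34/20≈1.7, Tenant H 6/20≈0.3, Tenant N 5/24≈0.208.
All 12 m² of Tenant Q fit (value 52) → 6 remain.
6 m² left: a 6/16 share of Tenant W gives 50×6/16 = 18.75.
Total value = 70.75.

70.75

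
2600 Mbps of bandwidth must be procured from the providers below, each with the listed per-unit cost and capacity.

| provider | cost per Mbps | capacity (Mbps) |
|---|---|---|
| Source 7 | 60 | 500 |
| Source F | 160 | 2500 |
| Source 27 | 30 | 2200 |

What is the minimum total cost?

Use providers in increasing cost order.
Source 27 at 30: take all 2200 Mbps ; 400 still needed.
Take 400 from Source 7 at 60 to finish.
Source F: unused.
Cost = 2200×30 + 400×60 = 90000.

90000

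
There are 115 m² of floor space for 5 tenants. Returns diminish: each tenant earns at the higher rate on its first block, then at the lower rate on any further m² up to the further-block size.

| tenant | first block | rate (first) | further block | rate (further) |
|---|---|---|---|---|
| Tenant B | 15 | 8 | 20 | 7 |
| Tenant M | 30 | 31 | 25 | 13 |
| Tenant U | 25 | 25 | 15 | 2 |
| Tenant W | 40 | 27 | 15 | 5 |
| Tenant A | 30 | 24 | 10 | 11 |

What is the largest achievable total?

3115

Order all 10 blocks by rate: Tenant M/T1 31 > Tenant W/T1 27 > Tenant U/T1 25 > Tenant A/T1 24 > Tenant M/T2 13 > Tenant A/T2 11 > Tenant B/T1 8 > Tenant B/T2 7 > Tenant W/T2 5 > Tenant U/T2 2.
Tenant M/T1 (31): +30 — 85 left.
Fill Tenant W T1 block (40 at 27) — 45 left.
Tenant U/T1 (25): +25 — 20 left.
Tenant A/T1: +20 of 30 at 24; pool empty.
Total = 31×30 + 27×40 + 25×25 + 24×20 = 3115.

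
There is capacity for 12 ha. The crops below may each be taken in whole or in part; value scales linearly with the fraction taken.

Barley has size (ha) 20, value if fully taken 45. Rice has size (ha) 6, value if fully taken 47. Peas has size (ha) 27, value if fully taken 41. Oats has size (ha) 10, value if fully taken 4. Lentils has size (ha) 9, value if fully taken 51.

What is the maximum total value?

81

Sort by value density: Rice 47/6≈7.83, Lentils 51/9≈5.67, Barley 45/20≈2.25, Peas 41/27≈1.52, Oats 4/10≈0.4.
All 6 ha of Rice fit (value 47) → 6 remain.
Fill the last 6 ha with part of Lentils: 6/9 of it earns 34.
Total value = 81.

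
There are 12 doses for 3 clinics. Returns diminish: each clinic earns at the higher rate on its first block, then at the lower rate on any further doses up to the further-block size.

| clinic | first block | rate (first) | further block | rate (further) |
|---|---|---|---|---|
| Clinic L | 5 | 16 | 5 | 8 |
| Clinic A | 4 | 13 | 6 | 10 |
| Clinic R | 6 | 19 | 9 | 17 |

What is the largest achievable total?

216

Order all 6 blocks by rate: Clinic R/first 19 > Clinic R/second 17 > Clinic L/first 16 > Clinic A/first 13 > Clinic A/second 10 > Clinic L/second 8.
Clinic R first at 19: fill all 6 → 6 left.
Clinic R second at 17: only 6 left, fill 6.
Total = 19×6 + 17×6 = 216.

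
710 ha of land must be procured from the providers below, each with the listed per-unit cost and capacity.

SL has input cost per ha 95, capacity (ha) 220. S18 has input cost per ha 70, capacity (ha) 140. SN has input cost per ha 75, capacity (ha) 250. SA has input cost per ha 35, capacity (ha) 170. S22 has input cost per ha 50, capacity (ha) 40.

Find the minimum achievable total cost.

46950

Use providers in increasing cost order.
SA at 35: take all 170 ha — 540 still needed.
Take 40 from S22 at 50 — need 500 more.
S18 (70): use full 140 — 360 ha to go.
SN (75): use full 250 — 110 ha to go.
SL at 95: take 110 of its 220 — requirement met.
Cost = 170×35 + 40×50 + 140×70 + 250×75 + 110×95 = 46950.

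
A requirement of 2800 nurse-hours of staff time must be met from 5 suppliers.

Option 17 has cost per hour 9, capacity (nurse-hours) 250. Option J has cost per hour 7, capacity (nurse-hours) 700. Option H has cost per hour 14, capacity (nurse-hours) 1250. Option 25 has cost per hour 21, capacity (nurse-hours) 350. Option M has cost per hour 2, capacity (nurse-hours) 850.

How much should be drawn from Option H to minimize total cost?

Cheapest first:
Take 850 from Option M at 2 → need 1950 more.
Option J (7): use full 700 → 1250 nurse-hours to go.
Option 17 (9): use full 250 → 1000 nurse-hours to go.
Option H at 14: take 1000 of its 1250 → requirement met.
Option 25: unused.

1000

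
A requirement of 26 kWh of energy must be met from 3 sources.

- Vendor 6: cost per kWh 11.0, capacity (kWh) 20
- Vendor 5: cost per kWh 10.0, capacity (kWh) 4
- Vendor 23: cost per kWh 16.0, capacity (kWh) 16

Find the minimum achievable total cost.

Use sources in increasing cost order.
Vendor 5 (10.0): use full 4 — 22 kWh to go.
Vendor 6 (11.0): use full 20 — 2 kWh to go.
Take 2 from Vendor 23 at 16.0 to finish.
Cost = 4×10.0 + 20×11.0 + 2×16.0 = 292.

292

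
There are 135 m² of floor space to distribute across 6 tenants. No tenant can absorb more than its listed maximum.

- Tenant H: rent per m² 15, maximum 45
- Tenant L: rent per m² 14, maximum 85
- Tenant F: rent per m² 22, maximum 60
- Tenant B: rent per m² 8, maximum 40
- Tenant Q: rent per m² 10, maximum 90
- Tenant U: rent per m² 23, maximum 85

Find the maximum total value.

Order the tenants by rent per m²: Tenant U 23 > Tenant F 22 > Tenant H 15 > Tenant L 14 > Tenant Q 10 > Tenant B 8.
Tenant U: +85 to 85 (cap) — 50 left.
Tenant F has room for 60 but only 50 remain, so it gets 50.
Total = 22×50 + 23×85 = 3055.

3055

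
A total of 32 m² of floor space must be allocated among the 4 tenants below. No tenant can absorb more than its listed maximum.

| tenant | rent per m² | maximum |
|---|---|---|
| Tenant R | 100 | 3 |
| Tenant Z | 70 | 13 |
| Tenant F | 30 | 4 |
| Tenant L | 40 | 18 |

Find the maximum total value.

1850

Order the tenants by rent per m²: Tenant R 100 > Tenant Z 70 > Tenant L 40 > Tenant F 30.
Give Tenant R 3 to hit its cap of 3 — 29 left.
Give Tenant Z 13 to hit its cap of 13 — 16 left.
Tenant L: +16 (room for 18) → 16. Pool exhausted.
Total = 100×3 + 70×13 + 40×16 = 1850.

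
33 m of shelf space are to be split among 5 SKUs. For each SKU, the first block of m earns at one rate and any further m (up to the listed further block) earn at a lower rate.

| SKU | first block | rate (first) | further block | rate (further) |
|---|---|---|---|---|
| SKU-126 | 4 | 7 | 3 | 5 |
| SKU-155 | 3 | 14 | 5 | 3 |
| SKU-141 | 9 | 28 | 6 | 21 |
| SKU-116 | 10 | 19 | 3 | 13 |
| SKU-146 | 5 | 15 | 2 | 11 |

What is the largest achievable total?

Treat each block as its own option and order by rate: SKU-141/T1 28 > SKU-141/T2 21 > SKU-116/T1 19 > SKU-146/T1 15 > SKU-155/T1 14 > SKU-116/T2 13 > SKU-146/T2 11 > SKU-126/T1 7 > SKU-126/T2 5 > SKU-155/T2 3.
Fill SKU-141 T1 block (9 at 28) → 24 left.
SKU-141 T2 at 21: fill all 6 → 18 left.
SKU-116/T1 (19): +10 → 8 left.
SKU-146 T1 at 15: fill all 5 → 3 left.
Fill SKU-155 T1 block (3 at 14) → 0 left.
Total = 28×9 + 21×6 + 19×10 + 15×5 + 14×3 = 685.

685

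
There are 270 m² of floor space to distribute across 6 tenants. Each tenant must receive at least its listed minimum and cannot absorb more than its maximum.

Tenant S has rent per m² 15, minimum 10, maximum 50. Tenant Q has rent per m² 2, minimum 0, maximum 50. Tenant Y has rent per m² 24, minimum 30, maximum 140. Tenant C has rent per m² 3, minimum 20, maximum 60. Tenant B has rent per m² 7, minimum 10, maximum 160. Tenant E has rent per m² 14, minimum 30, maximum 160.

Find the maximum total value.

Meeting every minimum uses 10+0+30+20+10+30 = 100 m², leaving 170.
Highest rent per m² first: Tenant Y 24 > Tenant S 15 > Tenant E 14 > Tenant B 7 > Tenant C 3 > Tenant Q 2.
Tenant Y: +110 to 140 (cap) → 60 left.
Tenant S takes 40 more to reach its cap of 50 → 20 left.
Tenant E has room for 130 more but only 20 remain, so it gets 50.
Total = 15×50 + 24×140 + 3×20 + 7×10 + 14×50 = 4940.

4940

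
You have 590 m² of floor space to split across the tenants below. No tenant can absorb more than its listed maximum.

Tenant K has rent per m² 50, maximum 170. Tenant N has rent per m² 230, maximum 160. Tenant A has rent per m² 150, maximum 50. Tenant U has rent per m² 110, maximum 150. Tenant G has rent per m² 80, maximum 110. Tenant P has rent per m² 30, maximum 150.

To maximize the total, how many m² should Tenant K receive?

120

Order the tenants by rent per m²: Tenant N 230 > Tenant A 150 > Tenant U 110 > Tenant G 80 > Tenant K 50 > Tenant P 30.
Give Tenant N 160 to hit its cap of 160 → 430 left.
Give Tenant A 50 to hit its cap of 50 → 380 left.
Give Tenant U 150 to hit its cap of 150 → 230 left.
Tenant G: +110 to 110 (cap) → 120 left.
Tenant K: +120 (room for 170) → 120. Pool exhausted.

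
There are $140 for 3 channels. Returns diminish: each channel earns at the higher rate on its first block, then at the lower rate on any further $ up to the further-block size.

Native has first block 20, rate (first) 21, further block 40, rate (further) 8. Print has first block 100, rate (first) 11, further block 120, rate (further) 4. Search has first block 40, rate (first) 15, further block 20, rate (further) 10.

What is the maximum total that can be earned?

1900

Rank every tier by rate: Native/tier1 21 > Search/tier1 15 > Print/tier1 11 > Search/tier2 10 > Native/tier2 8 > Print/tier2 4.
Native tier1 at 21: fill all 20 ; 120 left.
Search/tier1 (15): +40 ; 80 left.
80 remain; put them into Print tier1 at 11.
Total = 21×20 + 15×40 + 11×80 = 1900.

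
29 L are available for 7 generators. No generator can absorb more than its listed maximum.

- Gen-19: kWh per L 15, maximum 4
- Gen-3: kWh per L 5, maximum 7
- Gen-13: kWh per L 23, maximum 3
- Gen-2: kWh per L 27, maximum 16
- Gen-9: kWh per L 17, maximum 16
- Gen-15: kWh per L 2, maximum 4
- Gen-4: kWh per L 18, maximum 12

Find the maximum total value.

Rank by kWh per L: Gen-2 27 > Gen-13 23 > Gen-4 18 > Gen-9 17 > Gen-19 15 > Gen-3 5 > Gen-15 2.
Gen-2: +16 to 16 (cap) → 13 left.
Gen-13 takes 3 to reach its cap of 3 → 10 left.
Gen-4: +10 (room for 12) → 10. Pool exhausted.
Total = 23×3 + 27×16 + 18×10 = 681.

681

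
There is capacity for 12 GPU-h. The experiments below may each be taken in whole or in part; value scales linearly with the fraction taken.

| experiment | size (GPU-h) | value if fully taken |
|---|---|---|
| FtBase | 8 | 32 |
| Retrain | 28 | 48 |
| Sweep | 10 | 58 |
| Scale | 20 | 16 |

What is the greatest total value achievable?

66

Sort by value density: Sweep 58/10≈5.8, FtBase 32/8≈4, Retrain 48/28≈1.71, Scale 16/20≈0.8.
Sweep: take in full, 10 GPU-h for value 58 — 2 left.
Fill the last 2 GPU-h with part of FtBase: 2/8 of it earns 8.
Total value = 66.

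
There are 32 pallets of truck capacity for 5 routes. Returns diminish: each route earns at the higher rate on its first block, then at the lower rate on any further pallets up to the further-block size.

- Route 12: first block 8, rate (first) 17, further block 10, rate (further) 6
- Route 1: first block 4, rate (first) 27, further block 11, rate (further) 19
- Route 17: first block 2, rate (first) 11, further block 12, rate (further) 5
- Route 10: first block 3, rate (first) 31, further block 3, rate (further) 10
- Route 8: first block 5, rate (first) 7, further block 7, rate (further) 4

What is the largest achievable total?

605

Rank every tier by rate: Route 10/T1 31 > Route 1/T1 27 > Route 1/T2 19 > Route 12/T1 17 > Route 17/T1 11 > Route 10/T2 10 > Route 8/T1 7 > Route 12/T2 6 > Route 17/T2 5 > Route 8/T2 4.
Route 10/T1 (31): +3 → 29 left.
Fill Route 1 T1 block (4 at 27) → 25 left.
Route 1/T2 (19): +11 → 14 left.
Route 12 T1 at 17: fill all 8 → 6 left.
Route 17 T1 at 11: fill all 2 → 4 left.
Route 10 T2 at 10: fill all 3 → 1 left.
Route 8 T1 at 7: only 1 left, fill 1.
Total = 31×3 + 27×4 + 19×11 + 17×8 + 11×2 + 10×3 + 7×1 = 605.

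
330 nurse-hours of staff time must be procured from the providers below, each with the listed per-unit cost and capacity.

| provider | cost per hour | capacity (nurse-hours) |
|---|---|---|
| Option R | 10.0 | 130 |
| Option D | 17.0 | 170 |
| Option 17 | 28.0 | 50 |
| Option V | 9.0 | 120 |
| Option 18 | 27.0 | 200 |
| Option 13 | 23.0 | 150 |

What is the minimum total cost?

3740

Cheapest first:
Option V (9.0): use full 120 — 210 nurse-hours to go.
Option R (10.0): use full 130 — 80 nurse-hours to go.
Option D at 17.0: take 80 of its 170 — requirement met.
Option 13, Option 18, Option 17: unused.
Cost = 120×9.0 + 130×10.0 + 80×17.0 = 3740.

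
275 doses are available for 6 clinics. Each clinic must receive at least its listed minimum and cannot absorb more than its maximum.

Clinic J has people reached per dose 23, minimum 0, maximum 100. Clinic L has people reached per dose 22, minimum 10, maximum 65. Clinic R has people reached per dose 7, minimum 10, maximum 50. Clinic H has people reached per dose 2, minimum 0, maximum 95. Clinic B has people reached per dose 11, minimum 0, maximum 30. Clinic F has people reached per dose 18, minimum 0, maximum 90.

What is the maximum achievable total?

Meeting every minimum uses 0+10+10+0+0+0 = 20 doses, leaving 255.
Highest people reached per dose first: Clinic J 23 > Clinic L 22 > Clinic F 18 > Clinic B 11 > Clinic R 7 > Clinic H 2.
Clinic J: +100 to 100 (cap) — 155 left.
Give Clinic L 55 more to hit its cap of 65 — 100 left.
Clinic F takes 90 more to reach its cap of 90 — 10 left.
Clinic B: +10 (room for 30) → 10. Pool exhausted.
Total = 23×100 + 22×65 + 7×10 + 11×10 + 18×90 = 5530.

5530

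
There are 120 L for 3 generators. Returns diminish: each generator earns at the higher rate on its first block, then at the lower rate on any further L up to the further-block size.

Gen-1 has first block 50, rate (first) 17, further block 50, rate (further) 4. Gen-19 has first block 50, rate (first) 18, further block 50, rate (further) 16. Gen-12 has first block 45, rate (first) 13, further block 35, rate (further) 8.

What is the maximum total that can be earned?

Treat each block as its own option and order by rate: Gen-19/T1 18 > Gen-1/T1 17 > Gen-19/T2 16 > Gen-12/T1 13 > Gen-12/T2 8 > Gen-1/T2 4.
Gen-19 T1 at 18: fill all 50 — 70 left.
Gen-1/T1 (17): +50 — 20 left.
Gen-19/T2: +20 of 50 at 16; pool empty.
Total = 18×50 + 17×50 + 16×20 = 2070.

2070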